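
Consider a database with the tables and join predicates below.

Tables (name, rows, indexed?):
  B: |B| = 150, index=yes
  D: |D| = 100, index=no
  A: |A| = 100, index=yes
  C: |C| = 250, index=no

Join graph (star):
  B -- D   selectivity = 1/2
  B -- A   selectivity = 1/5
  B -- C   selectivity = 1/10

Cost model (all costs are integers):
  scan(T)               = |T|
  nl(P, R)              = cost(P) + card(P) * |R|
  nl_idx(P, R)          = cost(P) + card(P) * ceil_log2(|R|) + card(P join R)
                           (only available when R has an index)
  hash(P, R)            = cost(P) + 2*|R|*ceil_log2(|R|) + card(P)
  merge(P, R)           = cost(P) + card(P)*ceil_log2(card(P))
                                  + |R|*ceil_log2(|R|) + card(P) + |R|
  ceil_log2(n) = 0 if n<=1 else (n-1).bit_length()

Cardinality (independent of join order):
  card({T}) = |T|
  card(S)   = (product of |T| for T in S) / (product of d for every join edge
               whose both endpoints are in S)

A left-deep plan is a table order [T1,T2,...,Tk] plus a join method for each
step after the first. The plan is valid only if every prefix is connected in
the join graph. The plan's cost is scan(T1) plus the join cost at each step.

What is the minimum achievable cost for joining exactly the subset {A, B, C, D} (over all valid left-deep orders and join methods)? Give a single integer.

Selinger DP over subsets of {A,B,C,D}:
  {B}: scan cost=150, card=150
  {D}: scan cost=100, card=100
  {A}: scan cost=100, card=100
  {C}: scan cost=250, card=250
  {BD}: card=7500; try (D,hash)→1700, (B,merge)→2250, (D,merge)→2300, (B,hash)→2600, (B,nl_idx)→8400, (B,nl)→15100 …(+1); best=1700 via (D,hash)
  {AB}: card=3000; try (A,hash)→1700, (B,merge)→2250, (A,merge)→2300, (B,hash)→2600, (B,nl_idx)→3900, (A,nl_idx)→4200 …(+2); best=1700 via (A,hash)
  {BC}: card=3750; try (B,hash)→2900, (C,merge)→3750, (B,merge)→3850, (C,hash)→4300, (B,nl_idx)→6000, (C,nl)→37650 …(+1); best=2900 via (B,hash)
  {ABD}: card=150000; try (D,hash)→6100, (A,hash)→10600, (D,merge)→41500, (A,merge)→107500, (A,nl_idx)→204200, (D,nl)→301700 …(+1); best=6100 via (D,hash)
  {BCD}: card=187500; try (D,hash)→8050, (C,hash)→13200, (D,merge)→52450, (C,merge)→108950, (D,nl)→377900, (C,nl)→1876700; best=8050 via (D,hash)
  {ABC}: card=75000; try (A,hash)→8050, (C,hash)→8700, (C,merge)→42950, (A,merge)→52450, (A,nl_idx)→104150, (A,nl)→377900 …(+1); best=8050 via (A,hash)
  {ABCD}: card=3750000; try (D,hash)→84450, (C,hash)→160100, (A,hash)→196950, (D,merge)→1358850, (C,merge)→2858350, (A,merge)→3571350 …(+4); best=84450 via (D,hash)

84450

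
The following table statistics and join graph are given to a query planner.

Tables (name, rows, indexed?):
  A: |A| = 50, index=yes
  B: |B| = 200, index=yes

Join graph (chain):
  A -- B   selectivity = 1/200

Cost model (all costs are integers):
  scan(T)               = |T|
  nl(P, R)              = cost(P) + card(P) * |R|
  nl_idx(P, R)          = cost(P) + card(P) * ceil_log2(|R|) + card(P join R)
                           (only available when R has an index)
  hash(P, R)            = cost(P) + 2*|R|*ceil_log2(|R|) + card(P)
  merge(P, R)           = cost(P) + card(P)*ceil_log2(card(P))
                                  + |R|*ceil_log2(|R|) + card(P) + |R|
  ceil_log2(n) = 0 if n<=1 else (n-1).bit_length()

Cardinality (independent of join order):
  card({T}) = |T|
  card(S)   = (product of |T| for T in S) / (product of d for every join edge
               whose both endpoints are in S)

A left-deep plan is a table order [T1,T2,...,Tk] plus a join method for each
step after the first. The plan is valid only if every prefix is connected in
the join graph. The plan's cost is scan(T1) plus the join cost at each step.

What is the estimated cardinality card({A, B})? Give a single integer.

50

Tables in S: A(50), B(200)
Edges inside S: A-B(d=200)
numerator = 50 * 200 = 10000
denominator = 200 = 200
card(S) = 10000 / 200 = 50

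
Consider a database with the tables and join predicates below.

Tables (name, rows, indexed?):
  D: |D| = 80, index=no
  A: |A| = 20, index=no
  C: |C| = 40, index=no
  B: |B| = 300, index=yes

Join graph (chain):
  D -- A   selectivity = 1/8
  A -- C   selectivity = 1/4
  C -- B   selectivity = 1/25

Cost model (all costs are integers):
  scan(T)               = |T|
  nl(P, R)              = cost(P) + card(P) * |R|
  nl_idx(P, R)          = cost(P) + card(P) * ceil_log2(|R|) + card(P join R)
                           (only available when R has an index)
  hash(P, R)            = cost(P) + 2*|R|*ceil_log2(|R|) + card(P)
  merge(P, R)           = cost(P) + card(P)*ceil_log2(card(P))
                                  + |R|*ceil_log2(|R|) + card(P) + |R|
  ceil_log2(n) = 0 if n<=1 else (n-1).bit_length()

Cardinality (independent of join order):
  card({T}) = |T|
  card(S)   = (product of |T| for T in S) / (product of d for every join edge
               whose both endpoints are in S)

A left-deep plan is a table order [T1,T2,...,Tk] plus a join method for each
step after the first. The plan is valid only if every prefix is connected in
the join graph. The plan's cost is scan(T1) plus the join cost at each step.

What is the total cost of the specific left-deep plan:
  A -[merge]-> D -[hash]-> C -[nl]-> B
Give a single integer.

step 1: scan A: cost=20, card=20
step 2: join D via merge
    card(P join D) = 20*80/(8) = 200
    cost = 20 + 20*5 + 80*7 + 20 + 80 = 780
step 3: join C via hash
    card(P join C) = 200*40/(4) = 2000
    cost = 780 + 2*40*6 + 200 = 1460
step 4: join B via nl
    card(P join B) = 2000*300/(25) = 24000
    cost = 1460 + 2000*300 = 601460

601460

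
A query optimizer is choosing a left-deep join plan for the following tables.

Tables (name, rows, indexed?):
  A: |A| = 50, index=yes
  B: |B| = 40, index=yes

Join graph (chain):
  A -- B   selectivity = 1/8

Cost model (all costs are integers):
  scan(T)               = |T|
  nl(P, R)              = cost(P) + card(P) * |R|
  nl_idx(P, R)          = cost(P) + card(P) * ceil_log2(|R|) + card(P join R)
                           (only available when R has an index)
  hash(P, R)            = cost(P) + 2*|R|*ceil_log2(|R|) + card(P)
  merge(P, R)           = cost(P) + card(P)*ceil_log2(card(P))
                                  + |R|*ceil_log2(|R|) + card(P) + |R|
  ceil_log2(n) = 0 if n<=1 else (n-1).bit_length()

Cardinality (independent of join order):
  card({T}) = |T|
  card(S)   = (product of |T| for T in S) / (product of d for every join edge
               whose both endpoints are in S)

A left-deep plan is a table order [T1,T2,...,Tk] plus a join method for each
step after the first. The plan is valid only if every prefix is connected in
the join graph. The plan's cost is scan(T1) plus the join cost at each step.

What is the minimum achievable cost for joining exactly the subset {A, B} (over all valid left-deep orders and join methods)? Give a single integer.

Selinger DP over subsets of {A,B}:
  {A}: scan cost=50, card=50
  {B}: scan cost=40, card=40
  {AB}: card=250; try (A,nl_idx)→530, (B,hash)→580, (B,nl_idx)→600, (A,merge)→670, (B,merge)→680, (A,hash)→680 …(+2); best=530 via (A,nl_idx)

530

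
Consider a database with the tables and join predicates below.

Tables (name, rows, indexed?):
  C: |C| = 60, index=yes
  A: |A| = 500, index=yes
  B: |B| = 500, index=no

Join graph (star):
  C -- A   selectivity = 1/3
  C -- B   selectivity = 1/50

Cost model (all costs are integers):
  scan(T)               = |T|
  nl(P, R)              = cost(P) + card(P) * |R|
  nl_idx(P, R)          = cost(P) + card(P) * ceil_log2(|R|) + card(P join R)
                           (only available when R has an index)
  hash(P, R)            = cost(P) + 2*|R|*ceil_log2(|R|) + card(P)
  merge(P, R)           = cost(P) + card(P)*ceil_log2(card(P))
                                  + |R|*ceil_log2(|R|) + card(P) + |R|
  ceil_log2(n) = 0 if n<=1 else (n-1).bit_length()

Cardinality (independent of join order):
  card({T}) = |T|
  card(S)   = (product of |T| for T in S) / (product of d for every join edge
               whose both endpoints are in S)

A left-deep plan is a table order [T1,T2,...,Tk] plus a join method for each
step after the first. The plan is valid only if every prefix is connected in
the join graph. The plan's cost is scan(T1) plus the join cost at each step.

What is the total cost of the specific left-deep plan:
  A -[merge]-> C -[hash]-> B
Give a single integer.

step 1: scan A: cost=500, card=500
step 2: join C via merge
    card(P join C) = 500*60/(3) = 10000
    cost = 500 + 500*9 + 60*6 + 500 + 60 = 5920
step 3: join B via hash
    card(P join B) = 10000*500/(50) = 100000
    cost = 5920 + 2*500*9 + 10000 = 24920

24920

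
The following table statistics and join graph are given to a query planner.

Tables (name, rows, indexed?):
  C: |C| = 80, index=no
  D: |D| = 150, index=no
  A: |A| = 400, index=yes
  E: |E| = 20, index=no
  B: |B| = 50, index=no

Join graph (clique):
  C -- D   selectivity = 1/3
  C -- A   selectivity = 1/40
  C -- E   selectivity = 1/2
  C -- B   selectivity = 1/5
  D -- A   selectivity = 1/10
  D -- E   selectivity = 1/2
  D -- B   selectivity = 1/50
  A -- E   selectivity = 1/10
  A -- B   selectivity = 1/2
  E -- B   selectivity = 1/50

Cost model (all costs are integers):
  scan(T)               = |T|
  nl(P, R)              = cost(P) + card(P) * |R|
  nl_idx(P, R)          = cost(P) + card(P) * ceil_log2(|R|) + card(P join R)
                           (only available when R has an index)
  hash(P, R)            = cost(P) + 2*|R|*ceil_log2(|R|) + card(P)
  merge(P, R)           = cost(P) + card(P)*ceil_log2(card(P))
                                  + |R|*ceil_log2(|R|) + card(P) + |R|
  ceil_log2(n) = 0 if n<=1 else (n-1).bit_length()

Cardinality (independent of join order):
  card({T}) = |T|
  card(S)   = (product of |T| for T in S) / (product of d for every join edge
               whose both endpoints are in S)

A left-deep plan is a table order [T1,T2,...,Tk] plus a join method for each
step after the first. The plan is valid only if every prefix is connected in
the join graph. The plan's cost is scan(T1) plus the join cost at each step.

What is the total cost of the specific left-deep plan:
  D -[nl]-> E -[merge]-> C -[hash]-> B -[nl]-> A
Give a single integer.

74390

step 1: scan D: cost=150, card=150
step 2: join E via nl
    card(P join E) = 150*20/(2) = 1500
    cost = 150 + 150*20 = 3150
step 3: join C via merge
    card(P join C) = 1500*80/(3*2) = 20000
    cost = 3150 + 1500*11 + 80*7 + 1500 + 80 = 21790
step 4: join B via hash
    card(P join B) = 20000*50/(5*50*50) = 80
    cost = 21790 + 2*50*6 + 20000 = 42390
step 5: join A via nl
    card(P join A) = 80*400/(40*10*10*2) = 4
    cost = 42390 + 80*400 = 74390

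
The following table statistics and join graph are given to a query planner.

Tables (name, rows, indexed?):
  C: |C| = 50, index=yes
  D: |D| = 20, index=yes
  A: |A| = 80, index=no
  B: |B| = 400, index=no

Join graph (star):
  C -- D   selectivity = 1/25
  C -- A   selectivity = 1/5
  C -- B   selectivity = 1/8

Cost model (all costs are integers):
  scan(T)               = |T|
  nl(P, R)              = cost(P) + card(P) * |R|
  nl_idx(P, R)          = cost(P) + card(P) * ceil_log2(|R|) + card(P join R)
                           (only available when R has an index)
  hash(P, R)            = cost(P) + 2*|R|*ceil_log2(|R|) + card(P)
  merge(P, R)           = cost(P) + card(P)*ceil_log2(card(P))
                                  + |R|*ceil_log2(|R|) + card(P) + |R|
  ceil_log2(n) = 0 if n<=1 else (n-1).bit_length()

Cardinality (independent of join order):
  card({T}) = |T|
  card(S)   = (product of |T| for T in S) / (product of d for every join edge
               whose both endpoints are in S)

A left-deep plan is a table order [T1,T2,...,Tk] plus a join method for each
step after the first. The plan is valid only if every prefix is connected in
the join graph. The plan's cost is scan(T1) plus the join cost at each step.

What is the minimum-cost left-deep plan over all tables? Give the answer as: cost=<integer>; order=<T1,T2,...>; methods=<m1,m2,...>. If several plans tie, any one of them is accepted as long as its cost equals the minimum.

cost=7220; order=B,C,D,A; methods=hash,hash,hash

Selinger DP (subsets sized 1..n):
  {C}: scan cost=50, card=50
  {D}: scan cost=20, card=20
  {A}: scan cost=80, card=80
  {B}: scan cost=400, card=400
  {CD}: card=40; try (C,nl_idx)→180, (D,hash)→300, (D,nl_idx)→340, (C,merge)→490, (D,merge)→520, (C,hash)→640 …(+2); best=180 via (C,nl_idx)
  {AC}: card=800; try (C,hash)→760, (A,merge)→1040, (C,merge)→1070, (A,hash)→1220, (C,nl_idx)→1360, (A,nl)→4050 …(+1); best=760 via (C,hash)
  {BC}: card=2500; try (C,hash)→1400, (B,merge)→4400, (C,merge)→4750, (C,nl_idx)→5300, (B,hash)→7300, (B,nl)→20050 …(+1); best=1400 via (C,hash)
  {ACD}: card=640; try (A,merge)→1100, (A,hash)→1340, (D,hash)→1760, (A,nl)→3380, (D,nl_idx)→5400, (D,merge)→9680 …(+1); best=1100 via (A,merge)
  {BCD}: card=2000; try (D,hash)→4100, (B,merge)→4460, (B,hash)→7420, (D,nl_idx)→15900, (B,nl)→16180, (D,merge)→34020 …(+1); best=4100 via (D,hash)
  {ABC}: card=40000; try (A,hash)→5020, (B,hash)→8760, (B,merge)→13560, (A,merge)→34540, (A,nl)→201400, (B,nl)→320760; best=5020 via (A,hash)
  {ABCD}: card=32000; try (A,hash)→7220, (B,hash)→8940, (B,merge)→12140, (A,merge)→28740, (D,hash)→45220, (A,nl)→164100 …(+4); best=7220 via (A,hash)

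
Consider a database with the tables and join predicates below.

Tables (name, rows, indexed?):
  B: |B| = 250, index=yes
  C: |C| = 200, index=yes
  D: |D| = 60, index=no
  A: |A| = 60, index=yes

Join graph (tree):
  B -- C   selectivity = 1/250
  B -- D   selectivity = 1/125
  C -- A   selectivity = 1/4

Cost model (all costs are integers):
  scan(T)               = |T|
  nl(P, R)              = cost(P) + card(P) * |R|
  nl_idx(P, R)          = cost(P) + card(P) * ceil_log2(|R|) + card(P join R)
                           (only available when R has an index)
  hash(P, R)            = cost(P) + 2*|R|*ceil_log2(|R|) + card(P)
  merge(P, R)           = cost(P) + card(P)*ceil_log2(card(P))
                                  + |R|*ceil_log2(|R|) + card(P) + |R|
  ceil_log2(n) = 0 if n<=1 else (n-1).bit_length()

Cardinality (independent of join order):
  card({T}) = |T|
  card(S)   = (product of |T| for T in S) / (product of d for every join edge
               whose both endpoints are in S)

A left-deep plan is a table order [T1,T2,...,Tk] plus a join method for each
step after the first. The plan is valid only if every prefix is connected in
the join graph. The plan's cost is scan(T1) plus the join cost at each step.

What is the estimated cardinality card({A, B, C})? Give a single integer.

Tables in S: A(60), B(250), C(200)
Edges inside S: B-C(d=250), C-A(d=4)
numerator = 60 * 250 * 200 = 3000000
denominator = 250 * 4 = 1000
card(S) = 3000000 / 1000 = 3000

3000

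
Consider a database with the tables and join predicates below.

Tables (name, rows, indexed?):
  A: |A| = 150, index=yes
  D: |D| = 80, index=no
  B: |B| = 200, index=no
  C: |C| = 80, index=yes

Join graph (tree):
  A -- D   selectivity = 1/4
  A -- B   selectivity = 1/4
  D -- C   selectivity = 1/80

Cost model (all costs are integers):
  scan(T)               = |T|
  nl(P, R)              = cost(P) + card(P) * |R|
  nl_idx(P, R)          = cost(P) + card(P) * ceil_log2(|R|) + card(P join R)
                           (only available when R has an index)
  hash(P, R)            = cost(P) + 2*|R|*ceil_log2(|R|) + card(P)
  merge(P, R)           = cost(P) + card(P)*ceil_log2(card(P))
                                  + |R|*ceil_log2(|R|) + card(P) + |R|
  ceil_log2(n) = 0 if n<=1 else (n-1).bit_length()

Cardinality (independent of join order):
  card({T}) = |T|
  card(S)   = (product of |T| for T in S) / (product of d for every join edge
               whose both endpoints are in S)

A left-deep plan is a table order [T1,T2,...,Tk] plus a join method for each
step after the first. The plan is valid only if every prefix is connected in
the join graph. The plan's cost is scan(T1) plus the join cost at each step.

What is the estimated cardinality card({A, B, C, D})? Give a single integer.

Tables in S: A(150), B(200), C(80), D(80)
Edges inside S: A-D(d=4), A-B(d=4), D-C(d=80)
numerator = 150 * 200 * 80 * 80 = 192000000
denominator = 4 * 4 * 80 = 1280
card(S) = 192000000 / 1280 = 150000

150000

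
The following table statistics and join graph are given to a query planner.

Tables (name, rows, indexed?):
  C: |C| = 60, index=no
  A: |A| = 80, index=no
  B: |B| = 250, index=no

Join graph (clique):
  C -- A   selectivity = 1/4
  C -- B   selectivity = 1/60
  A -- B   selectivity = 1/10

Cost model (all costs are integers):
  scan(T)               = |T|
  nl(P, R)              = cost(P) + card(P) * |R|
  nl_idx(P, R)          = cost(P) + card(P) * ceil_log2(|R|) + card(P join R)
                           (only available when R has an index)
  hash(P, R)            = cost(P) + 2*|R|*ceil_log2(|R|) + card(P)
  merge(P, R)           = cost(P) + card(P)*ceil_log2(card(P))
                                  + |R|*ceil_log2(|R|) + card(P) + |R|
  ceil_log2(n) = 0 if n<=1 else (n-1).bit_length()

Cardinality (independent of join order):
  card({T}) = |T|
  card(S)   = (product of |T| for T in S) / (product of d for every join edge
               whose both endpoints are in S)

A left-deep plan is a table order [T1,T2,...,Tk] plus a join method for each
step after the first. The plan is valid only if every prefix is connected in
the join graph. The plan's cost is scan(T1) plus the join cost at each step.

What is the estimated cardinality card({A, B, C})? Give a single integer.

Tables in S: A(80), B(250), C(60)
Edges inside S: C-A(d=4), C-B(d=60), A-B(d=10)
numerator = 80 * 250 * 60 = 1200000
denominator = 4 * 60 * 10 = 2400
card(S) = 1200000 / 2400 = 500

500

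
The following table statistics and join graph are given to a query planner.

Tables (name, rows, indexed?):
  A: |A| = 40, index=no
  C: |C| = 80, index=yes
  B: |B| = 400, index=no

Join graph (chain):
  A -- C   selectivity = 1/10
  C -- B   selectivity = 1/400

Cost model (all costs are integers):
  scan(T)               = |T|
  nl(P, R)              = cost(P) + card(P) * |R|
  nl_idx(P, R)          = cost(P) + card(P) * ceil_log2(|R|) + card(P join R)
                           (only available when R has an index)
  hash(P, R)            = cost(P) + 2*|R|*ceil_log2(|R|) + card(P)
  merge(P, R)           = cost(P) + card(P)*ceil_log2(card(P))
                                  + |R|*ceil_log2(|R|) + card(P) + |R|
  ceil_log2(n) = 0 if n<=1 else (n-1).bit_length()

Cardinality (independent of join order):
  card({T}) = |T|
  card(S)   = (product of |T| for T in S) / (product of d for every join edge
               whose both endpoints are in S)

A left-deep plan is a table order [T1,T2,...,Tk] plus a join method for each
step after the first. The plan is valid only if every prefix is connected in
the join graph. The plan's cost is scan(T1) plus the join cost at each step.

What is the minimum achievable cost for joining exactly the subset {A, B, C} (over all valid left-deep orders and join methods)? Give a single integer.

Selinger DP over subsets of {A,B,C}:
  {A}: scan cost=40, card=40
  {C}: scan cost=80, card=80
  {B}: scan cost=400, card=400
  {AC}: card=320; try (C,nl_idx)→640, (A,hash)→640, (C,merge)→960, (A,merge)→1000, (C,hash)→1200, (C,nl)→3240 …(+1); best=640 via (C,nl_idx)
  {BC}: card=80; try (C,hash)→1920, (C,nl_idx)→3280, (B,merge)→4720, (C,merge)→5040, (B,hash)→7360, (B,nl)→32080 …(+1); best=1920 via (C,hash)
  {ABC}: card=320; try (A,hash)→2480, (A,merge)→2840, (A,nl)→5120, (B,merge)→7840, (B,hash)→8160, (B,nl)→128640; best=2480 via (A,hash)

2480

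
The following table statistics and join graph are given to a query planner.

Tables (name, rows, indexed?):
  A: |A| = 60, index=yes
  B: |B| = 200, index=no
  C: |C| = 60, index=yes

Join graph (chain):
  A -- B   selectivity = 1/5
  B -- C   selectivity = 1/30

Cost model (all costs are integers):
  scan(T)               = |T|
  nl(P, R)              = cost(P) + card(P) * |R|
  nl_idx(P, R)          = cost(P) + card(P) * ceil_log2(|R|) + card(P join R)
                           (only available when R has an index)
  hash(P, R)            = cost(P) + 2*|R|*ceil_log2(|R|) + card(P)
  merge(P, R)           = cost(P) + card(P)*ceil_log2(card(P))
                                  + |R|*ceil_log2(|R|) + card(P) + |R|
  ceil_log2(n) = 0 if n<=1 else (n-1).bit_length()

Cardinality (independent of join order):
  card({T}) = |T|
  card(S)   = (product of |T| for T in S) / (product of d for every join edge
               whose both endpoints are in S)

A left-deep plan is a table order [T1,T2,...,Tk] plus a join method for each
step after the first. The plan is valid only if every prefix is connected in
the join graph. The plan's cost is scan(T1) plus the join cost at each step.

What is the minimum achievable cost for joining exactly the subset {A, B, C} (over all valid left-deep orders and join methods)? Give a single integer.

2240

Selinger DP over subsets of {A,B,C}:
  {A}: scan cost=60, card=60
  {B}: scan cost=200, card=200
  {C}: scan cost=60, card=60
  {AB}: card=2400; try (A,hash)→1120, (B,merge)→2280, (A,merge)→2420, (B,hash)→3320, (A,nl_idx)→3800, (B,nl)→12060 …(+1); best=1120 via (A,hash)
  {BC}: card=400; try (C,hash)→1120, (C,nl_idx)→1800, (B,merge)→2280, (C,merge)→2420, (B,hash)→3320, (B,nl)→12060 …(+1); best=1120 via (C,hash)
  {ABC}: card=4800; try (A,hash)→2240, (C,hash)→4240, (A,merge)→5540, (A,nl_idx)→8320, (C,nl_idx)→20320, (A,nl)→25120 …(+2); best=2240 via (A,hash)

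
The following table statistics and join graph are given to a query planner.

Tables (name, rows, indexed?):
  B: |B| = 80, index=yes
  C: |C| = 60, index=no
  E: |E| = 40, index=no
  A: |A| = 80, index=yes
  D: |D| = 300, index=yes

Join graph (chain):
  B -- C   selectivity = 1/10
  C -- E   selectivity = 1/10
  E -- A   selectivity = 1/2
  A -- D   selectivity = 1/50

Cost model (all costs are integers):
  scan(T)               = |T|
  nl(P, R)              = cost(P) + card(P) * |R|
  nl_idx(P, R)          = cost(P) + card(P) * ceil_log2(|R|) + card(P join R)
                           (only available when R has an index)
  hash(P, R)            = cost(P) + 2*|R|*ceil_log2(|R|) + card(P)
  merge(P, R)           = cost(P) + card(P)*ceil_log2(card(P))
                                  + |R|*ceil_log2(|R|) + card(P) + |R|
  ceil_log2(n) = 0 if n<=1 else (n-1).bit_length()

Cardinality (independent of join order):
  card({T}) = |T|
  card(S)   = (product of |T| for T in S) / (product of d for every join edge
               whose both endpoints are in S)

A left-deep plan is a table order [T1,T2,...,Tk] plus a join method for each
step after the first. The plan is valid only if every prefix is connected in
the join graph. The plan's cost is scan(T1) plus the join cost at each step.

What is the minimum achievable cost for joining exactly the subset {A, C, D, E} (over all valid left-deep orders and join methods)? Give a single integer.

12560

Selinger DP over subsets of {A,C,D,E}:
  {C}: scan cost=60, card=60
  {E}: scan cost=40, card=40
  {A}: scan cost=80, card=80
  {D}: scan cost=300, card=300
  {CE}: card=240; try (E,hash)→600, (C,merge)→740, (E,merge)→760, (C,hash)→800, (C,nl)→2440, (E,nl)→2460; best=600 via (E,hash)
  {AE}: card=1600; try (E,hash)→640, (A,merge)→960, (E,merge)→1000, (A,hash)→1200, (A,nl_idx)→1920, (A,nl)→3240 …(+1); best=640 via (E,hash)
  {AD}: card=480; try (D,nl_idx)→1280, (A,hash)→1720, (A,nl_idx)→2880, (D,merge)→3720, (A,merge)→3940, (D,hash)→5560 …(+2); best=1280 via (D,nl_idx)
  {ACE}: card=9600; try (A,hash)→1960, (C,hash)→2960, (A,merge)→3400, (A,nl_idx)→11880, (A,nl)→19800, (C,merge)→20260 …(+1); best=1960 via (A,hash)
  {ADE}: card=9600; try (E,hash)→2240, (E,merge)→6360, (D,hash)→7640, (E,nl)→20480, (D,merge)→22840, (D,nl_idx)→24640 …(+1); best=2240 via (E,hash)
  {ACDE}: card=57600; try (C,hash)→12560, (D,hash)→16960, (D,nl_idx)→145960, (C,merge)→146660, (D,merge)→148960, (C,nl)→578240 …(+1); best=12560 via (C,hash)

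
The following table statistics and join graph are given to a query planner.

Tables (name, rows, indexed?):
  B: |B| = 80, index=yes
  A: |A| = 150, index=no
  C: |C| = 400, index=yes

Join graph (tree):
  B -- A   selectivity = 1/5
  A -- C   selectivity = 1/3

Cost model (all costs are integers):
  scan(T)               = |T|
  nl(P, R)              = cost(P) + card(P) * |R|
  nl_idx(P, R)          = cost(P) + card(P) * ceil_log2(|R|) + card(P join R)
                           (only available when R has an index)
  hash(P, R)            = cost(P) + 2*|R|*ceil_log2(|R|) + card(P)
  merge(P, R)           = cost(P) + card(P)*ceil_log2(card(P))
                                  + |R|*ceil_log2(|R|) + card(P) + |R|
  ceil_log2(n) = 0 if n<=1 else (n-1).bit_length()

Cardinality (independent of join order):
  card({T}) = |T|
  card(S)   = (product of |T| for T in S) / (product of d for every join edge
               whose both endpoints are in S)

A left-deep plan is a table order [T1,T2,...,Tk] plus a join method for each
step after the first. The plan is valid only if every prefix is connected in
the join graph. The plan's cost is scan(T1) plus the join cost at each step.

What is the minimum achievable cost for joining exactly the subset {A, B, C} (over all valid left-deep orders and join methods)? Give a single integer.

11020

Selinger DP over subsets of {A,B,C}:
  {B}: scan cost=80, card=80
  {A}: scan cost=150, card=150
  {C}: scan cost=400, card=400
  {AB}: card=2400; try (B,hash)→1420, (A,merge)→2070, (B,merge)→2140, (A,hash)→2560, (B,nl_idx)→3600, (A,nl)→12080 …(+1); best=1420 via (B,hash)
  {AC}: card=20000; try (A,hash)→3200, (C,merge)→5500, (A,merge)→5750, (C,hash)→7500, (C,nl_idx)→21500, (C,nl)→60150 …(+1); best=3200 via (A,hash)
  {ABC}: card=320000; try (C,hash)→11020, (B,hash)→24320, (C,merge)→36620, (B,merge)→323840, (C,nl_idx)→343020, (B,nl_idx)→463200 …(+2); best=11020 via (C,hash)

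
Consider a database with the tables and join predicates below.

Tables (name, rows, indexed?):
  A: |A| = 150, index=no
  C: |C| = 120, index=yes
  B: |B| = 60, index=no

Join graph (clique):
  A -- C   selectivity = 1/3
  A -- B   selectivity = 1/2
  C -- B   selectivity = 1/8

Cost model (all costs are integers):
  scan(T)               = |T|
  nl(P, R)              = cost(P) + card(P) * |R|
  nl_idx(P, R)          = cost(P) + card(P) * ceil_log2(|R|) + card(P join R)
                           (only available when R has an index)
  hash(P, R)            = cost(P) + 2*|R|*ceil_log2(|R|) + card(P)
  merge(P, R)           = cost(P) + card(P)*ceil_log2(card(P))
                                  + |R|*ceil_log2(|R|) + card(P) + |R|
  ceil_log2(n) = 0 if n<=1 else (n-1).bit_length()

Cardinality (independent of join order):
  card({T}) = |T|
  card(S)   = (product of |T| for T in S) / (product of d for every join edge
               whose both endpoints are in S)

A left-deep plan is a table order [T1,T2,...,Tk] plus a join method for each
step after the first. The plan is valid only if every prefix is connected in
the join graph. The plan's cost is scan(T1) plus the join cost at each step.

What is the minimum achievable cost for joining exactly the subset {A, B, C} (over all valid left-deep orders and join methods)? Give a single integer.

4260

Selinger DP over subsets of {A,B,C}:
  {A}: scan cost=150, card=150
  {C}: scan cost=120, card=120
  {B}: scan cost=60, card=60
  {AC}: card=6000; try (C,hash)→1980, (A,merge)→2430, (C,merge)→2460, (A,hash)→2640, (C,nl_idx)→7200, (A,nl)→18120 …(+1); best=1980 via (C,hash)
  {AB}: card=4500; try (B,hash)→1020, (A,merge)→1830, (B,merge)→1920, (A,hash)→2520, (A,nl)→9060, (B,nl)→9150; best=1020 via (B,hash)
  {BC}: card=900; try (B,hash)→960, (C,nl_idx)→1380, (C,merge)→1440, (B,merge)→1500, (C,hash)→1800, (C,nl)→7260 …(+1); best=960 via (B,hash)
  {ABC}: card=22500; try (A,hash)→4260, (C,hash)→7200, (B,hash)→8700, (A,merge)→12210, (C,nl_idx)→55020, (C,merge)→64980 …(+4); best=4260 via (A,hash)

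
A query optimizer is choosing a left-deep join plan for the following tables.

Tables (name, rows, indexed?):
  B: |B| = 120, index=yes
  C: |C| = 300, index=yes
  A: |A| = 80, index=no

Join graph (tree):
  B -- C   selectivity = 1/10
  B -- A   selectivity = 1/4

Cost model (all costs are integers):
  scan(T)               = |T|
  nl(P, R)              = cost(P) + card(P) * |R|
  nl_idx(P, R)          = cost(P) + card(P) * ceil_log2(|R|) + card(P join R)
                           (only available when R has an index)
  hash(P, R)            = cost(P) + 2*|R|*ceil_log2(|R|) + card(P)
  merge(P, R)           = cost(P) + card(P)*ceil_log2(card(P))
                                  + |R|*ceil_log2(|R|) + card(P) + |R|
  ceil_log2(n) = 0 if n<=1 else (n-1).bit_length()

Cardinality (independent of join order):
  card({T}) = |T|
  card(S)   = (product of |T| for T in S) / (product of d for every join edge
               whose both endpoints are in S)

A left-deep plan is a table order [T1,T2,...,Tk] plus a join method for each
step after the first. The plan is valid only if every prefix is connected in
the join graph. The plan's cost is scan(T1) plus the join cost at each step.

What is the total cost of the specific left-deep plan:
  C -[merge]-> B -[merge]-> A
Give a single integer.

step 1: scan C: cost=300, card=300
step 2: join B via merge
    card(P join B) = 300*120/(10) = 3600
    cost = 300 + 300*9 + 120*7 + 300 + 120 = 4260
step 3: join A via merge
    card(P join A) = 3600*80/(4) = 72000
    cost = 4260 + 3600*12 + 80*7 + 3600 + 80 = 51700

51700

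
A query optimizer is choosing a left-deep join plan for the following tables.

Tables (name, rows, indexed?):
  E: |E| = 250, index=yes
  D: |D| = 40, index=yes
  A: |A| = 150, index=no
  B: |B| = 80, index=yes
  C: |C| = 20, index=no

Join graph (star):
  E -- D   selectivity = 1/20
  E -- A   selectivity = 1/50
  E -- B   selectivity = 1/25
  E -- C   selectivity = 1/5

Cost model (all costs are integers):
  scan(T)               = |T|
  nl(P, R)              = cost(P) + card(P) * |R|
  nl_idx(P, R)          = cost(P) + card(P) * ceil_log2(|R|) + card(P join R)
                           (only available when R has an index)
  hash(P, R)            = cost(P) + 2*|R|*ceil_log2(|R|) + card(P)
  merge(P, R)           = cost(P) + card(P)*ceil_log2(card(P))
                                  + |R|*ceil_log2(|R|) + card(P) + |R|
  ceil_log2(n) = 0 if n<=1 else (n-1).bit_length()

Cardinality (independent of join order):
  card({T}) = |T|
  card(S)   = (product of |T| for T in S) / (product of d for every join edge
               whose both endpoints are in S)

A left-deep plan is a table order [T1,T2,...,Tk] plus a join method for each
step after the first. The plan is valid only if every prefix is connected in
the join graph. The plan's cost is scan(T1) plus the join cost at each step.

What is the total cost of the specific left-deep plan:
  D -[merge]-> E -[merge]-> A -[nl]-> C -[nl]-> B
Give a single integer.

518920

step 1: scan D: cost=40, card=40
step 2: join E via merge
    card(P join E) = 40*250/(20) = 500
    cost = 40 + 40*6 + 250*8 + 40 + 250 = 2570
step 3: join A via merge
    card(P join A) = 500*150/(50) = 1500
    cost = 2570 + 500*9 + 150*8 + 500 + 150 = 8920
step 4: join C via nl
    card(P join C) = 1500*20/(5) = 6000
    cost = 8920 + 1500*20 = 38920
step 5: join B via nl
    card(P join B) = 6000*80/(25) = 19200
    cost = 38920 + 6000*80 = 518920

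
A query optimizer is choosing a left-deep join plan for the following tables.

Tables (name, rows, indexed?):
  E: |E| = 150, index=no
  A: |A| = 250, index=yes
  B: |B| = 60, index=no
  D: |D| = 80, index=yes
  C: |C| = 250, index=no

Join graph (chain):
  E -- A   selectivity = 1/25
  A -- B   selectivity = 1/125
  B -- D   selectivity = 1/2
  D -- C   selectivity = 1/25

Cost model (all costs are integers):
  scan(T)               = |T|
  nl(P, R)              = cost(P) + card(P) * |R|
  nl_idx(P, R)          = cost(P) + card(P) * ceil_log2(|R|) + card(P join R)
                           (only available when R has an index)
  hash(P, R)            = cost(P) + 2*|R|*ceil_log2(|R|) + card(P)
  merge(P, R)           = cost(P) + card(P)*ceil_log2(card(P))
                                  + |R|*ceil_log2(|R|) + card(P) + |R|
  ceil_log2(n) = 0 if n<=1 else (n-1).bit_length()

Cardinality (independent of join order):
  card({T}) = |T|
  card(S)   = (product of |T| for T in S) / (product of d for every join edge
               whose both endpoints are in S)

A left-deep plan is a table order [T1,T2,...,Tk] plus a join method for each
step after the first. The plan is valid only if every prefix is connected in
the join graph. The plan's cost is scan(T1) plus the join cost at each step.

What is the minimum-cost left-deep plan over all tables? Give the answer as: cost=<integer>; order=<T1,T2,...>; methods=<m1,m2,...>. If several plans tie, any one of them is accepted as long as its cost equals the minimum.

cost=37610; order=B,A,E,D,C; methods=nl_idx,merge,hash,hash

Selinger DP (subsets sized 1..n):
  {E}: scan cost=150, card=150
  {A}: scan cost=250, card=250
  {B}: scan cost=60, card=60
  {D}: scan cost=80, card=80
  {C}: scan cost=250, card=250
  {AE}: card=1500; try (A,nl_idx)→2850, (E,hash)→2900, (A,merge)→3750, (E,merge)→3850, (A,hash)→4300, (A,nl)→37650 …(+1); best=2850 via (A,nl_idx)
  {AB}: card=120; try (A,nl_idx)→660, (B,hash)→1220, (A,merge)→2730, (B,merge)→2920, (A,hash)→4120, (A,nl)→15060 …(+1); best=660 via (A,nl_idx)
  {BD}: card=2400; try (B,hash)→880, (D,merge)→1120, (B,merge)→1140, (D,hash)→1240, (D,nl_idx)→2880, (D,nl)→4860 …(+1); best=880 via (B,hash)
  {CD}: card=800; try (D,hash)→1620, (D,nl_idx)→2800, (C,merge)→2970, (D,merge)→3140, (C,hash)→4160, (C,nl)→20080 …(+1); best=1620 via (D,hash)
  {ABE}: card=720; try (E,merge)→2970, (E,hash)→3180, (B,hash)→5070, (E,nl)→18660, (B,merge)→21270, (B,nl)→92850; best=2970 via (E,merge)
  {ABD}: card=4800; try (D,hash)→1900, (D,merge)→2260, (D,nl_idx)→6300, (A,hash)→7280, (D,nl)→10260, (A,nl_idx)→24880 …(+2); best=1900 via (D,hash)
  {BCD}: card=24000; try (B,hash)→3140, (C,hash)→7280, (B,merge)→10840, (C,merge)→34330, (B,nl)→49620, (C,nl)→600880; best=3140 via (B,hash)
  {ABDE}: card=28800; try (D,hash)→4810, (E,hash)→9100, (D,merge)→11530, (D,nl_idx)→36810, (D,nl)→60570, (E,merge)→70450 …(+1); best=4810 via (D,hash)
  {ABCD}: card=48000; try (C,hash)→10700, (A,hash)→31140, (C,merge)→71350, (A,nl_idx)→243140, (A,merge)→389390, (C,nl)→1201900 …(+1); best=10700 via (C,hash)
  {ABCDE}: card=288000; try (C,hash)→37610, (E,hash)→61100, (C,merge)→467860, (E,merge)→828050, (C,nl)→7204810, (E,nl)→7210700; best=37610 via (C,hash)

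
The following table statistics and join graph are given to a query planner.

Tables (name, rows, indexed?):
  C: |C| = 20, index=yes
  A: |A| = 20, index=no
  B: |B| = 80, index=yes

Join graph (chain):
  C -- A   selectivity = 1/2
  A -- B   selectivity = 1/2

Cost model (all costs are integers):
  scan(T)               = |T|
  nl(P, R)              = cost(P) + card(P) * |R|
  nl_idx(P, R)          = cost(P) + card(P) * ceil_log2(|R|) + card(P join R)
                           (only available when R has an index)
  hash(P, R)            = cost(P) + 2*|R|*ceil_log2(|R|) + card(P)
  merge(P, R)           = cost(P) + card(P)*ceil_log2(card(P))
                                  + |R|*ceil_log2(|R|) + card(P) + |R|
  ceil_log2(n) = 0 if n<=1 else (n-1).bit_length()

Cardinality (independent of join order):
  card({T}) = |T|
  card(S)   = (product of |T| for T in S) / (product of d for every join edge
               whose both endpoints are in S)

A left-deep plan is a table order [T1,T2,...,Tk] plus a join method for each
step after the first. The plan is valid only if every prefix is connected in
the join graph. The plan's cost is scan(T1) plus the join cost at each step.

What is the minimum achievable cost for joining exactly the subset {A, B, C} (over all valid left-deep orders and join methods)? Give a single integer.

1360

Selinger DP over subsets of {A,B,C}:
  {C}: scan cost=20, card=20
  {A}: scan cost=20, card=20
  {B}: scan cost=80, card=80
  {AC}: card=200; try (C,hash)→240, (A,hash)→240, (C,merge)→260, (A,merge)→260, (C,nl_idx)→320, (C,nl)→420 …(+1); best=240 via (C,hash)
  {AB}: card=800; try (A,hash)→360, (B,merge)→780, (A,merge)→840, (B,nl_idx)→960, (B,hash)→1160, (B,nl)→1620 …(+1); best=360 via (A,hash)
  {ABC}: card=8000; try (C,hash)→1360, (B,hash)→1560, (B,merge)→2680, (C,merge)→9280, (B,nl_idx)→9640, (C,nl_idx)→12360 …(+2); best=1360 via (C,hash)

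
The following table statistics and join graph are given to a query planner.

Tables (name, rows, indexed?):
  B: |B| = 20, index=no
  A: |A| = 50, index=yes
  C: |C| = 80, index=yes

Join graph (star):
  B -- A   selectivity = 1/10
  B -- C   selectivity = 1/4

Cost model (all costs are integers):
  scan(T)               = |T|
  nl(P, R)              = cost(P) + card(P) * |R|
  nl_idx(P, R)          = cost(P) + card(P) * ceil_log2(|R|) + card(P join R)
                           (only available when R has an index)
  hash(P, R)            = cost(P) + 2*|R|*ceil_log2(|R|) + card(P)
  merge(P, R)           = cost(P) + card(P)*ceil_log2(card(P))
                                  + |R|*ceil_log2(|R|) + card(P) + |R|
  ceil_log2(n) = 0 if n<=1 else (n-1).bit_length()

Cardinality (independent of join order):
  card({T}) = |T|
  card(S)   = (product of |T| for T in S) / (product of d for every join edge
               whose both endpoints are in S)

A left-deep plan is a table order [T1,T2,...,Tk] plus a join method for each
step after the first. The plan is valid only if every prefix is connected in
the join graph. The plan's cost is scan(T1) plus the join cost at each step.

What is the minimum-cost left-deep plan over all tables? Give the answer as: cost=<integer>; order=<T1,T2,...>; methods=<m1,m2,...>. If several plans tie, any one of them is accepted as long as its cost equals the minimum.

cost=1360; order=C,B,A; methods=hash,hash

Selinger DP (subsets sized 1..n):
  {B}: scan cost=20, card=20
  {A}: scan cost=50, card=50
  {C}: scan cost=80, card=80
  {AB}: card=100; try (A,nl_idx)→240, (B,hash)→300, (A,merge)→490, (B,merge)→520, (A,hash)→640, (A,nl)→1020 …(+1); best=240 via (A,nl_idx)
  {BC}: card=400; try (B,hash)→360, (C,nl_idx)→560, (C,merge)→780, (B,merge)→840, (C,hash)→1160, (C,nl)→1620 …(+1); best=360 via (B,hash)
  {ABC}: card=2000; try (A,hash)→1360, (C,hash)→1460, (C,merge)→1680, (C,nl_idx)→2940, (A,merge)→4710, (A,nl_idx)→4760 …(+2); best=1360 via (A,hash)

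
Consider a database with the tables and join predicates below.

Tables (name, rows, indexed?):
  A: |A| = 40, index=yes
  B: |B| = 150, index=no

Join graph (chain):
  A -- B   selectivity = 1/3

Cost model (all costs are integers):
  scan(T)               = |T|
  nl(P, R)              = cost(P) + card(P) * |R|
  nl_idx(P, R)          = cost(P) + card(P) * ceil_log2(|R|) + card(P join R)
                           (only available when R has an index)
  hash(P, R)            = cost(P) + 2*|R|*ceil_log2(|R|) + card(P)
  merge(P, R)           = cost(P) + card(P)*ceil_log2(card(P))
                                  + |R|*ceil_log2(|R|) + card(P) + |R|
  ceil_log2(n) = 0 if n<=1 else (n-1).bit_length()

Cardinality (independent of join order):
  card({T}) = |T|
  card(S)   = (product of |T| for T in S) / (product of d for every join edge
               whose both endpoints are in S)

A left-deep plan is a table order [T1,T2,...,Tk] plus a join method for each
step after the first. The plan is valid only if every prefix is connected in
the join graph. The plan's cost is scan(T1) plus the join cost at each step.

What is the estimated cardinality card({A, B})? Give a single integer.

2000

Tables in S: A(40), B(150)
Edges inside S: A-B(d=3)
numerator = 40 * 150 = 6000
denominator = 3 = 3
card(S) = 6000 / 3 = 2000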